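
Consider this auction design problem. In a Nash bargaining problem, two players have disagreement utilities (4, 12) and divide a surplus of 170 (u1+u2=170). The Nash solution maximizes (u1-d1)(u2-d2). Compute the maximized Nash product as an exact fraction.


Step 1: The Nash solution splits surplus symmetrically above the disagreement point
Step 2: u1 = (total + d1 - d2)/2 = (170 + 4 - 12)/2 = 81
Step 3: u2 = (total - d1 + d2)/2 = (170 - 4 + 12)/2 = 89
Step 4: Nash product = (81 - 4) * (89 - 12)
Step 5: = 77 * 77 = 5929

5929


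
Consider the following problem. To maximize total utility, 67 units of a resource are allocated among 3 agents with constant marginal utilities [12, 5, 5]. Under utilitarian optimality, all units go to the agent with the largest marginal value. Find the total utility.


Step 1: The marginal utilities are [12, 5, 5]
Step 2: The highest marginal utility is 12
Step 3: All 67 units go to that agent
Step 4: Total utility = 12 * 67 = 804

804


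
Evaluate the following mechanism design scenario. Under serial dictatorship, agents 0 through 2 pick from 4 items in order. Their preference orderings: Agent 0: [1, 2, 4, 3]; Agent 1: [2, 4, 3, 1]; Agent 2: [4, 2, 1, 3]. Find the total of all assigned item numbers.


Step 1: Agent 0 picks item 1
Step 2: Agent 1 picks item 2
Step 3: Agent 2 picks item 4
Step 4: Sum = 1 + 2 + 4 = 7

7


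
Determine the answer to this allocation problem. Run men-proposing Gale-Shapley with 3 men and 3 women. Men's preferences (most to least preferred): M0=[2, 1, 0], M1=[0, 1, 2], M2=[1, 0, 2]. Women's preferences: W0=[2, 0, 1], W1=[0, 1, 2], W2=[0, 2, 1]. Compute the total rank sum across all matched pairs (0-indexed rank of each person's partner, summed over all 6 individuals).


Step 1: Run Gale-Shapley (men propose, women hold best offer):
  M0 proposes to W2; she accepts
  M1 proposes to W0; she accepts
  M2 proposes to W1; she accepts
Step 2: Final matching: W0-M1, W1-M2, W2-M0
Step 3: 0-indexed ranks (man's rank of his match, then woman's): 0 + 2 + 0 + 2 + 0 + 0
Step 4: Total rank sum = 4

4


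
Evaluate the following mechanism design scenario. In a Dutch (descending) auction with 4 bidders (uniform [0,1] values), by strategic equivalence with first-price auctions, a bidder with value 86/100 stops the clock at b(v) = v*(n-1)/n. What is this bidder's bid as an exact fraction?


Step 1: Dutch auctions are strategically equivalent to first-price auctions
Step 2: The equilibrium bid is b(v) = v*(n-1)/n
Step 3: b = 43/50 * 3/4
Step 4: b = 129/200

129/200


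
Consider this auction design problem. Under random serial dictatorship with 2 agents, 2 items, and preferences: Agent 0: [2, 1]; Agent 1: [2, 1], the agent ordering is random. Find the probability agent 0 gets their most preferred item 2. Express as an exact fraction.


Step 1: Agent 0 wants item 2
Step 2: There are 2 possible orderings of agents
Step 3: In 1 orderings, agent 0 gets item 2
Step 4: Probability = 1/2

1/2


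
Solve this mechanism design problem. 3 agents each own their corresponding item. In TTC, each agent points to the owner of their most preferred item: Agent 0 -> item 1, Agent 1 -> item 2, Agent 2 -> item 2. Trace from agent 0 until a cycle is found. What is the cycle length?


Step 1: Trace the pointer graph from agent 0: 0 -> 1 -> 2 -> 2
Step 2: A cycle is detected when we revisit agent 2
Step 3: The cycle is: 2 -> 2
Step 4: Cycle length = 1

1


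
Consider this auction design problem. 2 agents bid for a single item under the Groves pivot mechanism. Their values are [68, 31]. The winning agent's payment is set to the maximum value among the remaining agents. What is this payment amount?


Step 1: The efficient winner is agent 0 with value 68
Step 2: Other agents' values: [31]
Step 3: Pivot payment = max(others) = 31
Step 4: The winner pays 31

31


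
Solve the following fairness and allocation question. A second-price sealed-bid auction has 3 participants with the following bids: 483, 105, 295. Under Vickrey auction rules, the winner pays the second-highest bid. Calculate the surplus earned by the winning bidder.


Step 1: Sort bids in descending order: 483, 295, 105
Step 2: The winning bid is the highest: 483
Step 3: The payment equals the second-highest bid: 295
Step 4: Surplus = winner's bid - payment = 483 - 295 = 188

188


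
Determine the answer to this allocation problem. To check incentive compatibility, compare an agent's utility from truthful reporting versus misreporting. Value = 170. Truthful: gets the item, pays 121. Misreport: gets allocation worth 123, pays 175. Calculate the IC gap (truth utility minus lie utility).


Step 1: U(truth) = value - payment = 170 - 121 = 49
Step 2: U(lie) = allocation - payment = 123 - 175 = -52
Step 3: IC gap = 49 - (-52) = 101

101


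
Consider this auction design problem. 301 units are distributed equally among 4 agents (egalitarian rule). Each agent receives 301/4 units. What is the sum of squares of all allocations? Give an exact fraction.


Step 1: Each agent's share = 301/4
Step 2: Square of each share = (301/4)^2 = 90601/16
Step 3: Sum of squares = 4 * 90601/16 = 90601/4

90601/4


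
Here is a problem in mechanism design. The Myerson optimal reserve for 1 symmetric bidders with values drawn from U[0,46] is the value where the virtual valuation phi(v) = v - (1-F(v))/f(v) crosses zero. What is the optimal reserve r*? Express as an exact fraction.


Step 1: For U[0,46], F(v) = v/46 and f(v) = 1/46
Step 2: phi(v) = v - (1 - v/46)/(1/46) = v - (46 - v) = 2v - 46
Step 3: Set phi(r*) = 0: 2r* - 46 = 0
Step 4: r* = 46/2 = 23 (the number of bidders n = 1 does not enter)

23


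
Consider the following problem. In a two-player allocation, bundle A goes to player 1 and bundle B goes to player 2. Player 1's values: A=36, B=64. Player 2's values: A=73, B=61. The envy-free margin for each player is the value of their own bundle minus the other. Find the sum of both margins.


Step 1: Player 1's margin = v1(A) - v1(B) = 36 - 64 = -28
Step 2: Player 2's margin = v2(B) - v2(A) = 61 - 73 = -12
Step 3: Total margin = -28 + -12 = -40

-40


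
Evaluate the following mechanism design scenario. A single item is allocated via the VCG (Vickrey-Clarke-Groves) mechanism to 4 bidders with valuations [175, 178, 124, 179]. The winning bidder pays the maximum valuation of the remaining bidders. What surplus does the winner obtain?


Step 1: The winner is the agent with the highest value: agent 3 with value 179
Step 2: Values of other agents: [175, 178, 124]
Step 3: VCG payment = max of others' values = 178
Step 4: Surplus = 179 - 178 = 1

1


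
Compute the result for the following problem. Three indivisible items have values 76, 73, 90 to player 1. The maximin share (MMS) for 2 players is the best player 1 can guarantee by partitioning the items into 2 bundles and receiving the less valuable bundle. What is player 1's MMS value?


Step 1: Item values = 76, 73, 90
Step 2: Enumerate all 2-bundle partitions and take the smaller bundle:
  Partition 1: {76} vs {73,90} -> bundles 76, 163; min = 76
  Partition 2: {73} vs {76,90} -> bundles 73, 166; min = 73
  Partition 3: {90} vs {76,73} -> bundles 90, 149; min = 90
Step 3: MMS = max(76, 73, 90) = 90

90


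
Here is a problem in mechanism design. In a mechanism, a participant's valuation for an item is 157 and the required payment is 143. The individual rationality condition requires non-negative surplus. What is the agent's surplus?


Step 1: Surplus = value - payment = 157 - 143 = 14
Step 2: IR is satisfied (surplus >= 0)

14


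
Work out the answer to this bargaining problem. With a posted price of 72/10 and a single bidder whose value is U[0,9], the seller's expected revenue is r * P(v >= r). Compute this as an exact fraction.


Step 1: Posted price r = 36/5, value support [0,9]
Step 2: P(v >= r) = (9 - 36/5)/9 = 1/5
Step 3: Expected revenue = r * P(v >= r) = 36/5 * 1/5
Step 4: Revenue = 36/25

36/25


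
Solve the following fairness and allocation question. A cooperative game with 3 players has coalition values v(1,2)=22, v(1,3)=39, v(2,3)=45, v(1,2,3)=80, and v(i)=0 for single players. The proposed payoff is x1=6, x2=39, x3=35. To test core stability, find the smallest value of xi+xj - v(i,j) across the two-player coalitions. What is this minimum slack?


Step 1: Slack for coalition (1,2): x1+x2 - v12 = 45 - 22 = 23
Step 2: Slack for coalition (1,3): x1+x3 - v13 = 41 - 39 = 2
Step 3: Slack for coalition (2,3): x2+x3 - v23 = 74 - 45 = 29
Step 4: Minimum slack = min(23, 2, 29) = 2, attained by (1,3); no pair can gain by deviating, so the allocation is in the core

2


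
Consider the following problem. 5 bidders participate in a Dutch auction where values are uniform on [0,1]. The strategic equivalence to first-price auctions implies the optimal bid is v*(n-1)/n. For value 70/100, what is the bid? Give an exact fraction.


Step 1: Dutch auctions are strategically equivalent to first-price auctions
Step 2: The equilibrium bid is b(v) = v*(n-1)/n
Step 3: b = 7/10 * 4/5
Step 4: b = 14/25

14/25


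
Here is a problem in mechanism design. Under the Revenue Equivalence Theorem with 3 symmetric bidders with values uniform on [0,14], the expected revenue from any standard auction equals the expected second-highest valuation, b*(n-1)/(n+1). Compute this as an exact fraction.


Step 1: By Revenue Equivalence, expected revenue = b*(n-1)/(n+1)
Step 2: Substituting n = 3, b = 14
Step 3: Revenue = 14*(3-1)/(3+1) = 14*2/4
Step 4: Revenue = 28/4 = 7

7


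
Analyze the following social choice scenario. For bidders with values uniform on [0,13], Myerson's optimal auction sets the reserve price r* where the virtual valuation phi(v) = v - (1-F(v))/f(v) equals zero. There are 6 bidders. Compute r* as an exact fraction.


Step 1: For U[0,13], F(v) = v/13 and f(v) = 1/13
Step 2: phi(v) = v - (1 - v/13)/(1/13) = v - (13 - v) = 2v - 13
Step 3: Set phi(r*) = 0: 2r* - 13 = 0
Step 4: r* = 13/2 (the number of bidders n = 6 does not enter)

13/2


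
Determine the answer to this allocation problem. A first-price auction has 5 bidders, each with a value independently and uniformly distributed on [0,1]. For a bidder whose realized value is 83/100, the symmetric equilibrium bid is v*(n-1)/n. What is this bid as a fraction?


Step 1: The symmetric BNE bidding function is b(v) = v * (n-1) / n
Step 2: Substitute v = 83/100 and n = 5
Step 3: b = 83/100 * 4/5
Step 4: b = 83/125

83/125


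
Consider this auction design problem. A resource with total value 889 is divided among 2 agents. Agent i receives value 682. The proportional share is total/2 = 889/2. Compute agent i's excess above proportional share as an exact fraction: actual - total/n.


Step 1: Proportional share = 889/2
Step 2: Agent's actual allocation = 682
Step 3: Excess = 682 - 889/2 = 475/2

475/2


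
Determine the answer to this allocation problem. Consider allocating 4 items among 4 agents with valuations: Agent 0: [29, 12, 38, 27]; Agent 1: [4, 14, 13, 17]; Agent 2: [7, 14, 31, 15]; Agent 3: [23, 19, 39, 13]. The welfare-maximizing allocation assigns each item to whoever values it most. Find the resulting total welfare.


Step 1: For each item, find the maximum value among all agents.
Step 2: Item 0 -> Agent 0 (value 29)
Step 3: Item 1 -> Agent 3 (value 19)
Step 4: Item 2 -> Agent 3 (value 39)
Step 5: Item 3 -> Agent 0 (value 27)
Step 6: Total welfare = 29 + 19 + 39 + 27 = 114

114


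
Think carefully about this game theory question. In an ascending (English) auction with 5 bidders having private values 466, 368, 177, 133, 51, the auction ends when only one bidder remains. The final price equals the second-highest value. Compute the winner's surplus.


Step 1: Identify the highest value: 466
Step 2: Identify the second-highest value: 368
Step 3: The final price = second-highest value = 368
Step 4: Surplus = 466 - 368 = 98

98


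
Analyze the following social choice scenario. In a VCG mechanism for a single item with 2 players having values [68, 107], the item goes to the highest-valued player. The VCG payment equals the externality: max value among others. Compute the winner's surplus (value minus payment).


Step 1: The winner is the agent with the highest value: agent 1 with value 107
Step 2: Values of other agents: [68]
Step 3: VCG payment = max of others' values = 68
Step 4: Surplus = 107 - 68 = 39

39


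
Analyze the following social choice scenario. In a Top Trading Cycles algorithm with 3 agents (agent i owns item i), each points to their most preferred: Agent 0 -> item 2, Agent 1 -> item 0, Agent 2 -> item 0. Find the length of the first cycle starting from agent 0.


Step 1: Trace the pointer graph from agent 0: 0 -> 2 -> 0
Step 2: A cycle is detected when we revisit agent 0
Step 3: The cycle is: 0 -> 2 -> 0
Step 4: Cycle length = 2

2


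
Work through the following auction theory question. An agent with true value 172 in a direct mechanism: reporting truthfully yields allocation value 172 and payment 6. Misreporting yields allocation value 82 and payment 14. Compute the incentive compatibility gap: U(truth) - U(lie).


Step 1: U(truth) = value - payment = 172 - 6 = 166
Step 2: U(lie) = allocation - payment = 82 - 14 = 68
Step 3: IC gap = 166 - 68 = 98

98


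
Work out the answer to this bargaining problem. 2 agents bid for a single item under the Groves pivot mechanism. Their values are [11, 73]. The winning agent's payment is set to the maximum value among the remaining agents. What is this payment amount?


Step 1: The efficient winner is agent 1 with value 73
Step 2: Other agents' values: [11]
Step 3: Pivot payment = max(others) = 11
Step 4: The winner pays 11

11


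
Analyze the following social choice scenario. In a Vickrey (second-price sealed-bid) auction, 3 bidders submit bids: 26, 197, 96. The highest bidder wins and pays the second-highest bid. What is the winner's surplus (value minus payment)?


Step 1: Sort bids in descending order: 197, 96, 26
Step 2: The winning bid is the highest: 197
Step 3: The payment equals the second-highest bid: 96
Step 4: Surplus = winner's bid - payment = 197 - 96 = 101

101


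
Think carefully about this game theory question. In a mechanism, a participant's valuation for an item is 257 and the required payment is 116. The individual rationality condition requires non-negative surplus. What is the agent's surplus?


Step 1: Surplus = value - payment = 257 - 116 = 141
Step 2: IR is satisfied (surplus >= 0)

141


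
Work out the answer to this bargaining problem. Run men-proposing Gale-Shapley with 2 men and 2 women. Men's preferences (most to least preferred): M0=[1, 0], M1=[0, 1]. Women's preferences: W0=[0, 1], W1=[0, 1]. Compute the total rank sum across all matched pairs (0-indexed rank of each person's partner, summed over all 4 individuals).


Step 1: Run Gale-Shapley (men propose, women hold best offer):
  M0 proposes to W1; she accepts
  M1 proposes to W0; she accepts
Step 2: Final matching: W0-M1, W1-M0
Step 3: 0-indexed ranks (man's rank of his match, then woman's): 0 + 1 + 0 + 0
Step 4: Total rank sum = 1

1


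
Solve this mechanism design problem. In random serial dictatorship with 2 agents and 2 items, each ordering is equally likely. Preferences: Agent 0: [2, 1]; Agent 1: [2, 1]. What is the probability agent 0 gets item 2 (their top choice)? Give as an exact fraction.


Step 1: Agent 0 wants item 2
Step 2: There are 2 possible orderings of agents
Step 3: In 1 orderings, agent 0 gets item 2
Step 4: Probability = 1/2

1/2


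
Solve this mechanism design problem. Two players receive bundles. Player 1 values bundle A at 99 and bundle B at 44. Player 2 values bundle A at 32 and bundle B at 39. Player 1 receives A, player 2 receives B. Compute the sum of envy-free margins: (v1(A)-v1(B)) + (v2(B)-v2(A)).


Step 1: Player 1's margin = v1(A) - v1(B) = 99 - 44 = 55
Step 2: Player 2's margin = v2(B) - v2(A) = 39 - 32 = 7
Step 3: Total margin = 55 + 7 = 62

62


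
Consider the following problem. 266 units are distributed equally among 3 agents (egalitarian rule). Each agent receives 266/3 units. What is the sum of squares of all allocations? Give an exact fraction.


Step 1: Each agent's share = 266/3
Step 2: Square of each share = (266/3)^2 = 70756/9
Step 3: Sum of squares = 3 * 70756/9 = 70756/3

70756/3


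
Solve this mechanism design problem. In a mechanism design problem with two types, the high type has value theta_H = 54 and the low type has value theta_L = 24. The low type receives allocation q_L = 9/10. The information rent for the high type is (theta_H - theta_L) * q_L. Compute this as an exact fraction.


Step 1: theta_H - theta_L = 54 - 24 = 30
Step 2: Information rent = (theta_H - theta_L) * q_L
Step 3: = 30 * 9/10
Step 4: = 27

27


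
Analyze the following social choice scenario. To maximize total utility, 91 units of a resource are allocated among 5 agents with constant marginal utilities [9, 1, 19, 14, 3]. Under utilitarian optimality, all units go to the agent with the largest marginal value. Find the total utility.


Step 1: The marginal utilities are [9, 1, 19, 14, 3]
Step 2: The highest marginal utility is 19
Step 3: All 91 units go to that agent
Step 4: Total utility = 19 * 91 = 1729

1729


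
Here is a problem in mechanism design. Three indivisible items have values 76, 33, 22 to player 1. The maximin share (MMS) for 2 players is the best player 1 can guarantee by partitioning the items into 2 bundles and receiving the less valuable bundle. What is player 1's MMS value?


Step 1: Item values = 76, 33, 22
Step 2: Enumerate all 2-bundle partitions and take the smaller bundle:
  Partition 1: {76} vs {33,22} -> bundles 76, 55; min = 55
  Partition 2: {33} vs {76,22} -> bundles 33, 98; min = 33
  Partition 3: {22} vs {76,33} -> bundles 22, 109; min = 22
Step 3: MMS = max(55, 33, 22) = 55

55


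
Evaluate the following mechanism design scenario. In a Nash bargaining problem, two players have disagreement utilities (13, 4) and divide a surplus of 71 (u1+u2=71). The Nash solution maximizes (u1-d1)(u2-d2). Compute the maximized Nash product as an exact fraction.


Step 1: The Nash solution splits surplus symmetrically above the disagreement point
Step 2: u1 = (total + d1 - d2)/2 = (71 + 13 - 4)/2 = 40
Step 3: u2 = (total - d1 + d2)/2 = (71 - 13 + 4)/2 = 31
Step 4: Nash product = (40 - 13) * (31 - 4)
Step 5: = 27 * 27 = 729

729


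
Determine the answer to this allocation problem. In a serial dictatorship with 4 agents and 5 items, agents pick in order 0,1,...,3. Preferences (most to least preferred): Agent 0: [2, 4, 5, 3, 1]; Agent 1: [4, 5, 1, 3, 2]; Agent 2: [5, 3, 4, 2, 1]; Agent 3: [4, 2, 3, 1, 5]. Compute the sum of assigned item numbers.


Step 1: Agent 0 picks item 2
Step 2: Agent 1 picks item 4
Step 3: Agent 2 picks item 5
Step 4: Agent 3 picks item 3
Step 5: Sum = 2 + 4 + 5 + 3 = 14

14


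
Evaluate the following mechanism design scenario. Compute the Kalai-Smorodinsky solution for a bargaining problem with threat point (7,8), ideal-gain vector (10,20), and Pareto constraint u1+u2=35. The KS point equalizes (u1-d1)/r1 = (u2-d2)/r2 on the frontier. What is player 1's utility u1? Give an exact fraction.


Step 1: At the KS point, (u1-d1)/r1 = (u2-d2)/r2 = t and u1+u2 = 35
Step 2: u1 = d1 + r1*t and u2 = d2 + r2*t, so (d1 + r1*t) + (d2 + r2*t) = 35
Step 3: t = (35 - 7 - 8)/(10 + 20) = 20/30 = 2/3
Step 4: u1 = d1 + r1*t = 7 + 10 * 2/3 = 41/3
Step 5: (Check: u2 = d2 + r2*t = 64/3; u1+u2 = 41/3 + 64/3 = 35, on the frontier.)

41/3


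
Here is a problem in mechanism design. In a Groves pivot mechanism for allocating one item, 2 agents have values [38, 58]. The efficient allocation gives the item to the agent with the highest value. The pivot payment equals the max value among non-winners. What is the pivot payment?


Step 1: The efficient winner is agent 1 with value 58
Step 2: Other agents' values: [38]
Step 3: Pivot payment = max(others) = 38
Step 4: The winner pays 38

38


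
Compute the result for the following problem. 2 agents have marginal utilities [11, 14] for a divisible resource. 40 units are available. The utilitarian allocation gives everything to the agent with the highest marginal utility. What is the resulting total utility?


Step 1: The marginal utilities are [11, 14]
Step 2: The highest marginal utility is 14
Step 3: All 40 units go to that agent
Step 4: Total utility = 14 * 40 = 560

560


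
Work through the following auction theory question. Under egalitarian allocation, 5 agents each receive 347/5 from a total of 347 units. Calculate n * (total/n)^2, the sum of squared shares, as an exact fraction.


Step 1: Each agent's share = 347/5
Step 2: Square of each share = (347/5)^2 = 120409/25
Step 3: Sum of squares = 5 * 120409/25 = 120409/5

120409/5


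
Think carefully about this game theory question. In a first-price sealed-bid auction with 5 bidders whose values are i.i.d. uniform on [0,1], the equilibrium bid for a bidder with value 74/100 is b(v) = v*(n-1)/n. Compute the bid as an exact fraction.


Step 1: The symmetric BNE bidding function is b(v) = v * (n-1) / n
Step 2: Substitute v = 37/50 and n = 5
Step 3: b = 37/50 * 4/5
Step 4: b = 74/125

74/125


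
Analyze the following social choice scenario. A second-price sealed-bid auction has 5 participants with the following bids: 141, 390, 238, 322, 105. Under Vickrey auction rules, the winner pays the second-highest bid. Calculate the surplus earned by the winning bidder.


Step 1: Sort bids in descending order: 390, 322, 238, 141, 105
Step 2: The winning bid is the highest: 390
Step 3: The payment equals the second-highest bid: 322
Step 4: Surplus = winner's bid - payment = 390 - 322 = 68

68


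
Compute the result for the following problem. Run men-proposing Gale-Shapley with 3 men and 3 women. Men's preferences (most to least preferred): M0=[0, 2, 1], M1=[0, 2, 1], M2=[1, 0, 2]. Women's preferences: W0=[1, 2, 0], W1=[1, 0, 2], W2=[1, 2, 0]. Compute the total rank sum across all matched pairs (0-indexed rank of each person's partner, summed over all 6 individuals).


Step 1: Run Gale-Shapley (men propose, women hold best offer):
  M0 proposes to W0; she accepts
  M1 proposes to W0; she switches from M0
  M2 proposes to W1; she accepts
  M0 proposes to W2; she accepts
Step 2: Final matching: W0-M1, W1-M2, W2-M0
Step 3: 0-indexed ranks (man's rank of his match, then woman's): 0 + 0 + 0 + 2 + 1 + 2
Step 4: Total rank sum = 5

5


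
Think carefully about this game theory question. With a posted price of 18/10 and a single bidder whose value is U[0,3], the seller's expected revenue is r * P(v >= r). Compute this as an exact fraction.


Step 1: Posted price r = 9/5, value support [0,3]
Step 2: P(v >= r) = (3 - 9/5)/3 = 2/5
Step 3: Expected revenue = r * P(v >= r) = 9/5 * 2/5
Step 4: Revenue = 18/25

18/25


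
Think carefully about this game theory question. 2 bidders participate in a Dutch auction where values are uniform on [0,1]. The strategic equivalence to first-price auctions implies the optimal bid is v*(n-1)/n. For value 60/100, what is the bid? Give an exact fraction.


Step 1: Dutch auctions are strategically equivalent to first-price auctions
Step 2: The equilibrium bid is b(v) = v*(n-1)/n
Step 3: b = 3/5 * 1/2
Step 4: b = 3/10

3/10


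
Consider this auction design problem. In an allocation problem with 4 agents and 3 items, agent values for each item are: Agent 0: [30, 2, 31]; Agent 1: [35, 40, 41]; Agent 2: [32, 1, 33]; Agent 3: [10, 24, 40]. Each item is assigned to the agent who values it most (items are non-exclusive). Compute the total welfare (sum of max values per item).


Step 1: For each item, find the maximum value among all agents.
Step 2: Item 0 -> Agent 1 (value 35)
Step 3: Item 1 -> Agent 1 (value 40)
Step 4: Item 2 -> Agent 1 (value 41)
Step 5: Total welfare = 35 + 40 + 41 = 116

116


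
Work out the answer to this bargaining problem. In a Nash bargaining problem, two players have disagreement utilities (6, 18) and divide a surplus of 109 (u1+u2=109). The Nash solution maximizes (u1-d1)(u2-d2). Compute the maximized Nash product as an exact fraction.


Step 1: The Nash solution splits surplus symmetrically above the disagreement point
Step 2: u1 = (total + d1 - d2)/2 = (109 + 6 - 18)/2 = 97/2
Step 3: u2 = (total - d1 + d2)/2 = (109 - 6 + 18)/2 = 121/2
Step 4: Nash product = (97/2 - 6) * (121/2 - 18)
Step 5: = 85/2 * 85/2 = 7225/4

7225/4


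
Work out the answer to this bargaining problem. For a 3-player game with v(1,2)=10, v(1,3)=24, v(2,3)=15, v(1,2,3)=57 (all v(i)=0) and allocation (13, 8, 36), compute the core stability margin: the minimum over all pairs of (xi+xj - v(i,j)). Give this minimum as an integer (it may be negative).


Step 1: Slack for coalition (1,2): x1+x2 - v12 = 21 - 10 = 11
Step 2: Slack for coalition (1,3): x1+x3 - v13 = 49 - 24 = 25
Step 3: Slack for coalition (2,3): x2+x3 - v23 = 44 - 15 = 29
Step 4: Minimum slack = min(11, 25, 29) = 11, attained by (1,2); no pair can gain by deviating, so the allocation is in the core

11


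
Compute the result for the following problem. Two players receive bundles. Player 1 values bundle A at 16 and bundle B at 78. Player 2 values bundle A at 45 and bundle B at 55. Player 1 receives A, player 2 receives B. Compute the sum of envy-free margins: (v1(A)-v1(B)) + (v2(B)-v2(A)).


Step 1: Player 1's margin = v1(A) - v1(B) = 16 - 78 = -62
Step 2: Player 2's margin = v2(B) - v2(A) = 55 - 45 = 10
Step 3: Total margin = -62 + 10 = -52

-52


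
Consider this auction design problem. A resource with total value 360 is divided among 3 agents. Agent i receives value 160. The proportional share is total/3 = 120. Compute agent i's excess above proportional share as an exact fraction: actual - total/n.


Step 1: Proportional share = 360/3 = 120
Step 2: Agent's actual allocation = 160
Step 3: Excess = 160 - 120 = 40

40


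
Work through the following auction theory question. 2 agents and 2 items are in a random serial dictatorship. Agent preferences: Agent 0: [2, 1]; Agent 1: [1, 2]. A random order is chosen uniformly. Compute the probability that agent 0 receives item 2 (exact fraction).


Step 1: Agent 0 wants item 2
Step 2: There are 2 possible orderings of agents
Step 3: In 2 orderings, agent 0 gets item 2
Step 4: Probability = 2/2 = 1

1


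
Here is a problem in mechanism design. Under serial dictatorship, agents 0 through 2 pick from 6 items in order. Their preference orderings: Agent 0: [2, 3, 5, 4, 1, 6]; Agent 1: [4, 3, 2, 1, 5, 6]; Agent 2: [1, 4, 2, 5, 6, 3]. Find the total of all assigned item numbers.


Step 1: Agent 0 picks item 2
Step 2: Agent 1 picks item 4
Step 3: Agent 2 picks item 1
Step 4: Sum = 2 + 4 + 1 = 7

7


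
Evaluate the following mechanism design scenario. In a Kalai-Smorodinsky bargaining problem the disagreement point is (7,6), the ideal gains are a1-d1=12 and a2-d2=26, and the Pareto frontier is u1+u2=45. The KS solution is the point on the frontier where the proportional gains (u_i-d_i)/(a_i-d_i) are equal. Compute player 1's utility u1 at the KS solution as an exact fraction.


Step 1: At the KS point, (u1-d1)/r1 = (u2-d2)/r2 = t and u1+u2 = 45
Step 2: u1 = d1 + r1*t and u2 = d2 + r2*t, so (d1 + r1*t) + (d2 + r2*t) = 45
Step 3: t = (45 - 7 - 6)/(12 + 26) = 32/38 = 16/19
Step 4: u1 = d1 + r1*t = 7 + 12 * 16/19 = 325/19
Step 5: (Check: u2 = d2 + r2*t = 530/19; u1+u2 = 325/19 + 530/19 = 45, on the frontier.)

325/19


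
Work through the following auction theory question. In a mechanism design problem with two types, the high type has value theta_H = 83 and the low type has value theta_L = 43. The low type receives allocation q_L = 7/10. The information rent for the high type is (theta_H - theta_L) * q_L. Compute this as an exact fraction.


Step 1: theta_H - theta_L = 83 - 43 = 40
Step 2: Information rent = (theta_H - theta_L) * q_L
Step 3: = 40 * 7/10
Step 4: = 28

28


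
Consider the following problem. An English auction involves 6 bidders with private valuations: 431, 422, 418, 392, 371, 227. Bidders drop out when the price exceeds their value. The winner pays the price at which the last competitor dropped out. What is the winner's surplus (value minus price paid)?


Step 1: Identify the highest value: 431
Step 2: Identify the second-highest value: 422
Step 3: The final price = second-highest value = 422
Step 4: Surplus = 431 - 422 = 9

9


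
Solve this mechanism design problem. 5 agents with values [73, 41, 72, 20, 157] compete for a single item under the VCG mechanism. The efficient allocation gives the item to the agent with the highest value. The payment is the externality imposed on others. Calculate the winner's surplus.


Step 1: The winner is the agent with the highest value: agent 4 with value 157
Step 2: Values of other agents: [73, 41, 72, 20]
Step 3: VCG payment = max of others' values = 73
Step 4: Surplus = 157 - 73 = 84

84


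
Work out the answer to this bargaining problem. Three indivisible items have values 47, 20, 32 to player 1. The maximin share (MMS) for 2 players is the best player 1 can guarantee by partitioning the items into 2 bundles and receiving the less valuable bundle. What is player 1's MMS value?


Step 1: Item values = 47, 20, 32
Step 2: Enumerate all 2-bundle partitions and take the smaller bundle:
  Partition 1: {47} vs {20,32} -> bundles 47, 52; min = 47
  Partition 2: {20} vs {47,32} -> bundles 20, 79; min = 20
  Partition 3: {32} vs {47,20} -> bundles 32, 67; min = 32
Step 3: MMS = max(47, 20, 32) = 47

47


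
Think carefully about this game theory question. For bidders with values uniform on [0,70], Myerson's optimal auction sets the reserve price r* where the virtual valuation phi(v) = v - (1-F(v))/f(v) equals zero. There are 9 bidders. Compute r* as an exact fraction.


Step 1: For U[0,70], F(v) = v/70 and f(v) = 1/70
Step 2: phi(v) = v - (1 - v/70)/(1/70) = v - (70 - v) = 2v - 70
Step 3: Set phi(r*) = 0: 2r* - 70 = 0
Step 4: r* = 70/2 = 35 (the number of bidders n = 9 does not enter)

35


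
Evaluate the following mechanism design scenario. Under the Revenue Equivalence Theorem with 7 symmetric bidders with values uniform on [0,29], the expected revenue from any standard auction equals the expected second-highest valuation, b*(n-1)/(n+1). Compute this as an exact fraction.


Step 1: By Revenue Equivalence, expected revenue = b*(n-1)/(n+1)
Step 2: Substituting n = 7, b = 29
Step 3: Revenue = 29*(7-1)/(7+1) = 29*6/8
Step 4: Revenue = 174/8 = 87/4

87/4


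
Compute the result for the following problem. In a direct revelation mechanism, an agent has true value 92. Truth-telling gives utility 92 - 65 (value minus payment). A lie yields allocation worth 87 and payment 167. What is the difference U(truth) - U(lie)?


Step 1: U(truth) = value - payment = 92 - 65 = 27
Step 2: U(lie) = allocation - payment = 87 - 167 = -80
Step 3: IC gap = 27 - (-80) = 107

107


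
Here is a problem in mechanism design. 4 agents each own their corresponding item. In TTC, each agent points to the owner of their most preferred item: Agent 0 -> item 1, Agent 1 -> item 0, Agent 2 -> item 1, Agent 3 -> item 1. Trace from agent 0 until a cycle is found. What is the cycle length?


Step 1: Trace the pointer graph from agent 0: 0 -> 1 -> 0
Step 2: A cycle is detected when we revisit agent 0
Step 3: The cycle is: 0 -> 1 -> 0
Step 4: Cycle length = 2

2


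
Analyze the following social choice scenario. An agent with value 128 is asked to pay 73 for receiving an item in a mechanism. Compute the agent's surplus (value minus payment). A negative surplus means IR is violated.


Step 1: Surplus = value - payment = 128 - 73 = 55
Step 2: IR is satisfied (surplus >= 0)

55


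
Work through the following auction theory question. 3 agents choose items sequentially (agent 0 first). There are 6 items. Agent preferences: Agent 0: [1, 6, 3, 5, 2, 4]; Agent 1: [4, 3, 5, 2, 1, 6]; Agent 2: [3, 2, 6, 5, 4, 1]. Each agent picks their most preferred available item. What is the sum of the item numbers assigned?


Step 1: Agent 0 picks item 1
Step 2: Agent 1 picks item 4
Step 3: Agent 2 picks item 3
Step 4: Sum = 1 + 4 + 3 = 8

8


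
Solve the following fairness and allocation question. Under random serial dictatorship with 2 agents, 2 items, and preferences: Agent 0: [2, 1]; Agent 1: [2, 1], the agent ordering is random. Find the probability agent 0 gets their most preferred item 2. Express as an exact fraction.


Step 1: Agent 0 wants item 2
Step 2: There are 2 possible orderings of agents
Step 3: In 1 orderings, agent 0 gets item 2
Step 4: Probability = 1/2

1/2


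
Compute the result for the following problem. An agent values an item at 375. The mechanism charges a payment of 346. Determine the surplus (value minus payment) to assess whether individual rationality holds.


Step 1: Surplus = value - payment = 375 - 346 = 29
Step 2: IR is satisfied (surplus >= 0)

29


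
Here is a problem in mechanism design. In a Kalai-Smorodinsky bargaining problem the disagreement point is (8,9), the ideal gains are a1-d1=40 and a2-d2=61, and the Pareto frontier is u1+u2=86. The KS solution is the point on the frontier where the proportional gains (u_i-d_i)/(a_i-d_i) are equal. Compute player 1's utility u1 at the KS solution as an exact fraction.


Step 1: At the KS point, (u1-d1)/r1 = (u2-d2)/r2 = t and u1+u2 = 86
Step 2: u1 = d1 + r1*t and u2 = d2 + r2*t, so (d1 + r1*t) + (d2 + r2*t) = 86
Step 3: t = (86 - 8 - 9)/(40 + 61) = 69/101
Step 4: u1 = d1 + r1*t = 8 + 40 * 69/101 = 3568/101
Step 5: (Check: u2 = d2 + r2*t = 5118/101; u1+u2 = 3568/101 + 5118/101 = 86, on the frontier.)

3568/101


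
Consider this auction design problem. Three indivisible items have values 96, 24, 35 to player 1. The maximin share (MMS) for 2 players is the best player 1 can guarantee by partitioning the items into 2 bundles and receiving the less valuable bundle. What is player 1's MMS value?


Step 1: Item values = 96, 24, 35
Step 2: Enumerate all 2-bundle partitions and take the smaller bundle:
  Partition 1: {96} vs {24,35} -> bundles 96, 59; min = 59
  Partition 2: {24} vs {96,35} -> bundles 24, 131; min = 24
  Partition 3: {35} vs {96,24} -> bundles 35, 120; min = 35
Step 3: MMS = max(59, 24, 35) = 59

59


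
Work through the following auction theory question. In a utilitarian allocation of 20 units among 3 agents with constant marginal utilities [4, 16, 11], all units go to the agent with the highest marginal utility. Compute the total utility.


Step 1: The marginal utilities are [4, 16, 11]
Step 2: The highest marginal utility is 16
Step 3: All 20 units go to that agent
Step 4: Total utility = 16 * 20 = 320

320


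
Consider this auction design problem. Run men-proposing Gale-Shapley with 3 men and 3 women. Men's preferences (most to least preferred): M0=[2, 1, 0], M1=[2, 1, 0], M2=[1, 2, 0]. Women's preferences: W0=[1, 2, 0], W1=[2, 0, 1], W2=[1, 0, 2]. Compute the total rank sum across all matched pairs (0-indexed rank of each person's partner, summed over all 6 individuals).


Step 1: Run Gale-Shapley (men propose, women hold best offer):
  M0 proposes to W2; she accepts
  M1 proposes to W2; she switches from M0
  M2 proposes to W1; she accepts
  M0 proposes to W1; rejected
  M0 proposes to W0; she accepts
Step 2: Final matching: W0-M0, W1-M2, W2-M1
Step 3: 0-indexed ranks (man's rank of his match, then woman's): 2 + 2 + 0 + 0 + 0 + 0
Step 4: Total rank sum = 4

4


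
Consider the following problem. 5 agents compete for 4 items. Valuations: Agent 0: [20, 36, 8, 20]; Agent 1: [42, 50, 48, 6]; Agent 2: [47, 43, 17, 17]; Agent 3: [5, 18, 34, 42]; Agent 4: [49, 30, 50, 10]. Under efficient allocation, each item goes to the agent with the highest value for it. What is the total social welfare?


Step 1: For each item, find the maximum value among all agents.
Step 2: Item 0 -> Agent 4 (value 49)
Step 3: Item 1 -> Agent 1 (value 50)
Step 4: Item 2 -> Agent 4 (value 50)
Step 5: Item 3 -> Agent 3 (value 42)
Step 6: Total welfare = 49 + 50 + 50 + 42 = 191

191


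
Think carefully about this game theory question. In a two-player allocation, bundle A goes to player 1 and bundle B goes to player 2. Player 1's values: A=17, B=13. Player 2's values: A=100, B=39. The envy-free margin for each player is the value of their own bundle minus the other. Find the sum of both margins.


Step 1: Player 1's margin = v1(A) - v1(B) = 17 - 13 = 4
Step 2: Player 2's margin = v2(B) - v2(A) = 39 - 100 = -61
Step 3: Total margin = 4 + -61 = -57

-57


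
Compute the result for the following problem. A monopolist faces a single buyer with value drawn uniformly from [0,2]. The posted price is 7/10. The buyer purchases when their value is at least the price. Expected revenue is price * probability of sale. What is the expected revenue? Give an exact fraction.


Step 1: Posted price r = 7/10, value support [0,2]
Step 2: P(v >= r) = (2 - 7/10)/2 = 13/20
Step 3: Expected revenue = r * P(v >= r) = 7/10 * 13/20
Step 4: Revenue = 91/200

91/200


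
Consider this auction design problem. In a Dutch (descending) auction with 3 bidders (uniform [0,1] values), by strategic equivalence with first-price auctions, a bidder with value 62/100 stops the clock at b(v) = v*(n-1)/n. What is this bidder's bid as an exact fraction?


Step 1: Dutch auctions are strategically equivalent to first-price auctions
Step 2: The equilibrium bid is b(v) = v*(n-1)/n
Step 3: b = 31/50 * 2/3
Step 4: b = 31/75

31/75


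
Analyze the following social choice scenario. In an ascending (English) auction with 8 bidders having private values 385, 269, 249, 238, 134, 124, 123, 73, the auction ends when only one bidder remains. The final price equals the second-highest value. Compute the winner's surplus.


Step 1: Identify the highest value: 385
Step 2: Identify the second-highest value: 269
Step 3: The final price = second-highest value = 269
Step 4: Surplus = 385 - 269 = 116

116


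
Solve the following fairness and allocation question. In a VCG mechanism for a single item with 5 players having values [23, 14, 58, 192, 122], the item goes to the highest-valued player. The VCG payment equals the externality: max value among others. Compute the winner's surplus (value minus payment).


Step 1: The winner is the agent with the highest value: agent 3 with value 192
Step 2: Values of other agents: [23, 14, 58, 122]
Step 3: VCG payment = max of others' values = 122
Step 4: Surplus = 192 - 122 = 70

70


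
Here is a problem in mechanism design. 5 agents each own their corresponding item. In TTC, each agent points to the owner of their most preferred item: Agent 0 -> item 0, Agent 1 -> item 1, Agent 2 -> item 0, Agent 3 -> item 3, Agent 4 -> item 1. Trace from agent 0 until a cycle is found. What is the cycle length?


Step 1: Trace the pointer graph from agent 0: 0 -> 0
Step 2: A cycle is detected when we revisit agent 0
Step 3: The cycle is: 0 -> 0
Step 4: Cycle length = 1

1


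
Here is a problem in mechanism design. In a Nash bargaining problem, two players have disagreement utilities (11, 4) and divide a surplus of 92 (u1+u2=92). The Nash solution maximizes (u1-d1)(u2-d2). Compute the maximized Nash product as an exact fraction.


Step 1: The Nash solution splits surplus symmetrically above the disagreement point
Step 2: u1 = (total + d1 - d2)/2 = (92 + 11 - 4)/2 = 99/2
Step 3: u2 = (total - d1 + d2)/2 = (92 - 11 + 4)/2 = 85/2
Step 4: Nash product = (99/2 - 11) * (85/2 - 4)
Step 5: = 77/2 * 77/2 = 5929/4

5929/4


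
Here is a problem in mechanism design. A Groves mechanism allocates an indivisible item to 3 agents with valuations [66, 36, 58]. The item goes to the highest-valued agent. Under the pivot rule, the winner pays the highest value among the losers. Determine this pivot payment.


Step 1: The efficient winner is agent 0 with value 66
Step 2: Other agents' values: [36, 58]
Step 3: Pivot payment = max(others) = 58
Step 4: The winner pays 58

58
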